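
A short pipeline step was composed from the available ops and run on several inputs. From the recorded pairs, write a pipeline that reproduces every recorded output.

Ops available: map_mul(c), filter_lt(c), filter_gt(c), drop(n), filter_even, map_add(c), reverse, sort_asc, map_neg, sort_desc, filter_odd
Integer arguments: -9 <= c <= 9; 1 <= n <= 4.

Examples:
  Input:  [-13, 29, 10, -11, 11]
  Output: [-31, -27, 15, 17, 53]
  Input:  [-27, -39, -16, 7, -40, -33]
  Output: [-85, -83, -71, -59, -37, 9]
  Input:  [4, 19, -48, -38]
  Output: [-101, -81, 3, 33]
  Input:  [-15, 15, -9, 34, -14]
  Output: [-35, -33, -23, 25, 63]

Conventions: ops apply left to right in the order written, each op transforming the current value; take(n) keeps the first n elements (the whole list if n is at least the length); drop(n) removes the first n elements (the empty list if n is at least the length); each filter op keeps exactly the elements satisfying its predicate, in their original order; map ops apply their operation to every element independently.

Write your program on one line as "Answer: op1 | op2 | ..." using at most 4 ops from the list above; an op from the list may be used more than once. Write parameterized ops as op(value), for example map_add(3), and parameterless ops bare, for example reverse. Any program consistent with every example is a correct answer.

map_mul(-2) | map_neg | map_add(-5) | sort_asc

Check, running the answer program on each example:
  [-13, 29, 10, -11, 11] -> [26, -58, -20, 22, -22] -> [-26, 58, 20, -22, 22] -> [-31, 53, 15, -27, 17] -> [-31, -27, 15, 17, 53]
  [-27, -39, -16, 7, -40, -33] -> [54, 78, 32, -14, 80, 66] -> [-54, -78, -32, 14, -80, -66] -> [-59, -83, -37, 9, -85, -71] -> [-85, -83, -71, -59, -37, 9]
  [4, 19, -48, -38] -> [-8, -38, 96, 76] -> [8, 38, -96, -76] -> [3, 33, -101, -81] -> [-101, -81, 3, 33]
  [-15, 15, -9, 34, -14] -> [30, -30, 18, -68, 28] -> [-30, 30, -18, 68, -28] -> [-35, 25, -23, 63, -33] -> [-35, -33, -23, 25, 63]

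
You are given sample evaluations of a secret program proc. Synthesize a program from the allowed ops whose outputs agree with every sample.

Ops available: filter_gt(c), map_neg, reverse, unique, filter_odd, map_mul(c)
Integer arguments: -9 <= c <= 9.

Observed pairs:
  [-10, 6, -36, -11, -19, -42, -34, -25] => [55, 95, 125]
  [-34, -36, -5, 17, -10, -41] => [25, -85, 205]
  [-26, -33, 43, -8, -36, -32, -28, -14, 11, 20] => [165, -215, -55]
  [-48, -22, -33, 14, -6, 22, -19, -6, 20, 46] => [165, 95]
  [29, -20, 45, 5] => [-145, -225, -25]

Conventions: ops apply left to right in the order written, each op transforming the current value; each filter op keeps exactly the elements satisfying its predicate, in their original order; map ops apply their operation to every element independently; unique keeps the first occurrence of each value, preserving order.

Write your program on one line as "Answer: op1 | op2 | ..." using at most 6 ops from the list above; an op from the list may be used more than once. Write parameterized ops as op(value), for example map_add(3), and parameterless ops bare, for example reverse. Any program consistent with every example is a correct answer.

reverse | filter_odd | reverse | map_mul(5) | map_neg

Check, running the answer program on each example:
  [-10, 6, -36, -11, -19, -42, -34, -25] -> [-25, -34, -42, -19, -11, -36, 6, -10] -> [-25, -19, -11] -> [-11, -19, -25] -> [-55, -95, -125] -> [55, 95, 125]
  [-34, -36, -5, 17, -10, -41] -> [-41, -10, 17, -5, -36, -34] -> [-41, 17, -5] -> [-5, 17, -41] -> [-25, 85, -205] -> [25, -85, 205]
  [-26, -33, 43, -8, -36, -32, -28, -14, 11, 20] -> [20, 11, -14, -28, -32, -36, -8, 43, -33, -26] -> [11, 43, -33] -> [-33, 43, 11] -> [-165, 215, 55] -> [165, -215, -55]
  [-48, -22, -33, 14, -6, 22, -19, -6, 20, 46] -> [46, 20, -6, -19, 22, -6, 14, -33, -22, -48] -> [-19, -33] -> [-33, -19] -> [-165, -95] -> [165, 95]
  [29, -20, 45, 5] -> [5, 45, -20, 29] -> [5, 45, 29] -> [29, 45, 5] -> [145, 225, 25] -> [-145, -225, -25]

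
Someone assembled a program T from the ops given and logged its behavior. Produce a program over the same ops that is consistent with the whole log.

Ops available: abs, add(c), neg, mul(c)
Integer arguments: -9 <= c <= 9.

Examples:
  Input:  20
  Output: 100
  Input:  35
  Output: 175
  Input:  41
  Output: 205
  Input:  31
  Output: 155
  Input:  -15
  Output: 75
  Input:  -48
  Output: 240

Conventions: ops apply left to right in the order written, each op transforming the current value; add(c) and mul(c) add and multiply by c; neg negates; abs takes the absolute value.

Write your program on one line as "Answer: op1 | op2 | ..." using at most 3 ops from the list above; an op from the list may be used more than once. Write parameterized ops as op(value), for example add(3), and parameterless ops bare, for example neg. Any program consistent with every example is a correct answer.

mul(5) | neg | abs

Check, running the answer program on each example:
  20 -> 100 -> -100 -> 100
  35 -> 175 -> -175 -> 175
  41 -> 205 -> -205 -> 205
  31 -> 155 -> -155 -> 155
  -15 -> -75 -> 75 -> 75
  -48 -> -240 -> 240 -> 240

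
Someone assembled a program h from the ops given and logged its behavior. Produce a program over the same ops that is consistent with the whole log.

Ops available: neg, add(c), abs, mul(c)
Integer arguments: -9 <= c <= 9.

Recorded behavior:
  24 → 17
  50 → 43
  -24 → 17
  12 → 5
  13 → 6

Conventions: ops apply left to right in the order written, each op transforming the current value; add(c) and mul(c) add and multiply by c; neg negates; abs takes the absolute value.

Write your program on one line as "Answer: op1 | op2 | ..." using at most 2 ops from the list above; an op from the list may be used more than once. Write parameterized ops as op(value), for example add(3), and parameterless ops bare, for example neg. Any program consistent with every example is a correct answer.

abs | add(-7)

Check, running the answer program on each example:
  24 -> 24 -> 17
  50 -> 50 -> 43
  -24 -> 24 -> 17
  12 -> 12 -> 5
  13 -> 13 -> 6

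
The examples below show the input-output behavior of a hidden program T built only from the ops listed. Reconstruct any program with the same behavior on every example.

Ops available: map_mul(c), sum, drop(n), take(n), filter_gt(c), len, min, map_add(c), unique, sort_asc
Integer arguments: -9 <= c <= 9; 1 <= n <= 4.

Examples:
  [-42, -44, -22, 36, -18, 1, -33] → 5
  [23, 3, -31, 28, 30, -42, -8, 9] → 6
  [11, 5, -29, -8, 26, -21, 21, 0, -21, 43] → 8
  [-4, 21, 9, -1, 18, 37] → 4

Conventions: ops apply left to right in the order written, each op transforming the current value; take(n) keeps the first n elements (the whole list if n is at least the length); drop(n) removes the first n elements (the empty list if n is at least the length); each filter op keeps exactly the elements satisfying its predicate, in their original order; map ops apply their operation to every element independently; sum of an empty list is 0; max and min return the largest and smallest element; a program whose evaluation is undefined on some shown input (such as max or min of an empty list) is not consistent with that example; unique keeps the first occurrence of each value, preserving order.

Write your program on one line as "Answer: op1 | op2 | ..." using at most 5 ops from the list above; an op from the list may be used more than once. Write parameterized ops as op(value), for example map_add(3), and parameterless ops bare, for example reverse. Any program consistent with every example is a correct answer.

map_add(-5) | map_add(1) | map_mul(-4) | drop(2) | len

Check, running the answer program on each example:
  [-42, -44, -22, 36, -18, 1, -33] -> [-47, -49, -27, 31, -23, -4, -38] -> [-46, -48, -26, 32, -22, -3, -37] -> [184, 192, 104, -128, 88, 12, 148] -> [104, -128, 88, 12, 148] -> 5
  [23, 3, -31, 28, 30, -42, -8, 9] -> [18, -2, -36, 23, 25, -47, -13, 4] -> [19, -1, -35, 24, 26, -46, -12, 5] -> [-76, 4, 140, -96, -104, 184, 48, -20] -> [140, -96, -104, 184, 48, -20] -> 6
  [11, 5, -29, -8, 26, -21, 21, 0, -21, 43] -> [6, 0, -34, -13, 21, -26, 16, -5, -26, 38] -> [7, 1, -33, -12, 22, -25, 17, -4, -25, 39] -> [-28, -4, 132, 48, -88, 100, -68, 16, 100, -156] -> [132, 48, -88, 100, -68, 16, 100, -156] -> 8
  [-4, 21, 9, -1, 18, 37] -> [-9, 16, 4, -6, 13, 32] -> [-8, 17, 5, -5, 14, 33] -> [32, -68, -20, 20, -56, -132] -> [-20, 20, -56, -132] -> 4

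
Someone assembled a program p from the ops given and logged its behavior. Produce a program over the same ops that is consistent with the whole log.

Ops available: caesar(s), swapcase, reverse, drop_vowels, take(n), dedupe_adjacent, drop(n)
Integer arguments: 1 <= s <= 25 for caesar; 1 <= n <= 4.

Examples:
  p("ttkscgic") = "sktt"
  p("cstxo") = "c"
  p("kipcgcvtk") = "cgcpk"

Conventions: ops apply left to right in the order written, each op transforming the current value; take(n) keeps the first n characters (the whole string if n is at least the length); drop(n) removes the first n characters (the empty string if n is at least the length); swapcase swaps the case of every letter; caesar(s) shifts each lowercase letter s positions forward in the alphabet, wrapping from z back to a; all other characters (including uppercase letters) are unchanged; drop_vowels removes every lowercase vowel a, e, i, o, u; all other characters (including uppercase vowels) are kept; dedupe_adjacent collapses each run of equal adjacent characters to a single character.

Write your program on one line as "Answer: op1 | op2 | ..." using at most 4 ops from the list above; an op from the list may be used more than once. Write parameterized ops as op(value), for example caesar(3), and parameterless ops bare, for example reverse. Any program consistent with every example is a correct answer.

drop_vowels | reverse | drop(3)

Check, running the answer program on each example:
  "ttkscgic" -> "ttkscgc" -> "cgcsktt" -> "sktt"
  "cstxo" -> "cstx" -> "xtsc" -> "c"
  "kipcgcvtk" -> "kpcgcvtk" -> "ktvcgcpk" -> "cgcpk"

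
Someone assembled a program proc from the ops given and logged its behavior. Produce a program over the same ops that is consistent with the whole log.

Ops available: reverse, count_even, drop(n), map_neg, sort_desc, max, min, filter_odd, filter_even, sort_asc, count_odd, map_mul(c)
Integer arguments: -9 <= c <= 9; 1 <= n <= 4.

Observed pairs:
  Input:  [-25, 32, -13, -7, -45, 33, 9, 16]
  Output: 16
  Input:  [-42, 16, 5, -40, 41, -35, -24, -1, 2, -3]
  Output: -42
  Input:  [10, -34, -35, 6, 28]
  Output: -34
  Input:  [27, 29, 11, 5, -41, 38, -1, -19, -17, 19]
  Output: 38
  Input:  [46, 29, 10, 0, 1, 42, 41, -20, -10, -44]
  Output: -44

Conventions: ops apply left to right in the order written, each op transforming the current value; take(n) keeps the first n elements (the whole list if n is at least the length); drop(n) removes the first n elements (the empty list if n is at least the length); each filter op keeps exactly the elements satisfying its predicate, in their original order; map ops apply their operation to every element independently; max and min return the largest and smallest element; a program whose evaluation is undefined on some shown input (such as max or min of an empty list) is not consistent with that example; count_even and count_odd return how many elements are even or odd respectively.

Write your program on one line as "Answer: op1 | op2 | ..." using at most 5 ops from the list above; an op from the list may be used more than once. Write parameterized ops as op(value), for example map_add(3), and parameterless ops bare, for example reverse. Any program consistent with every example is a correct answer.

sort_asc | filter_even | reverse | min

Check, running the answer program on each example:
  [-25, 32, -13, -7, -45, 33, 9, 16] -> [-45, -25, -13, -7, 9, 16, 32, 33] -> [16, 32] -> [32, 16] -> 16
  [-42, 16, 5, -40, 41, -35, -24, -1, 2, -3] -> [-42, -40, -35, -24, -3, -1, 2, 5, 16, 41] -> [-42, -40, -24, 2, 16] -> [16, 2, -24, -40, -42] -> -42
  [10, -34, -35, 6, 28] -> [-35, -34, 6, 10, 28] -> [-34, 6, 10, 28] -> [28, 10, 6, -34] -> -34
  [27, 29, 11, 5, -41, 38, -1, -19, -17, 19] -> [-41, -19, -17, -1, 5, 11, 19, 27, 29, 38] -> [38] -> [38] -> 38
  [46, 29, 10, 0, 1, 42, 41, -20, -10, -44] -> [-44, -20, -10, 0, 1, 10, 29, 41, 42, 46] -> [-44, -20, -10, 0, 10, 42, 46] -> [46, 42, 10, 0, -10, -20, -44] -> -44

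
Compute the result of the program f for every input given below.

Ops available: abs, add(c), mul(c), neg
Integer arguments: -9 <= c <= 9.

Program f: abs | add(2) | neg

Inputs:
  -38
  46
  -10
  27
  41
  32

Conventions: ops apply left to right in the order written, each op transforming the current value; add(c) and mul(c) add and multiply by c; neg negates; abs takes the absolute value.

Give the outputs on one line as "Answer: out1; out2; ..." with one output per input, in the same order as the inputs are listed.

Execution, op by op:
  -38 -> 38 -> 40 -> -40
  46 -> 46 -> 48 -> -48
  -10 -> 10 -> 12 -> -12
  27 -> 27 -> 29 -> -29
  41 -> 41 -> 43 -> -43
  32 -> 32 -> 34 -> -34

-40; -48; -12; -29; -43; -34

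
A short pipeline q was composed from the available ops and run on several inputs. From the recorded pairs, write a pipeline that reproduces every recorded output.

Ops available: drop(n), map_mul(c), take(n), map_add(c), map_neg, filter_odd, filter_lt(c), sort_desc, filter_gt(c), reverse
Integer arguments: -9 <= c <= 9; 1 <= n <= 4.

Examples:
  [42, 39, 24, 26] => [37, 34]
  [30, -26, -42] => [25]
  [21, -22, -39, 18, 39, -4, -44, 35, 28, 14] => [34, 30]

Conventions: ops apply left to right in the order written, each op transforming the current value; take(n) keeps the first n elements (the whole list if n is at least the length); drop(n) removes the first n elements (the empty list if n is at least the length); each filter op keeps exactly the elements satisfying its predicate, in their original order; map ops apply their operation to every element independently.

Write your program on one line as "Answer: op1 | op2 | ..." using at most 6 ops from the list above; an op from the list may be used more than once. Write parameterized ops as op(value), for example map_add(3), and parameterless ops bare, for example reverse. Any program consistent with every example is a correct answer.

sort_desc | filter_gt(-8) | filter_gt(9) | take(2) | map_add(-5)

Check, running the answer program on each example:
  [42, 39, 24, 26] -> [42, 39, 26, 24] -> [42, 39, 26, 24] -> [42, 39, 26, 24] -> [42, 39] -> [37, 34]
  [30, -26, -42] -> [30, -26, -42] -> [30] -> [30] -> [30] -> [25]
  [21, -22, -39, 18, 39, -4, -44, 35, 28, 14] -> [39, 35, 28, 21, 18, 14, -4, -22, -39, -44] -> [39, 35, 28, 21, 18, 14, -4] -> [39, 35, 28, 21, 18, 14] -> [39, 35] -> [34, 30]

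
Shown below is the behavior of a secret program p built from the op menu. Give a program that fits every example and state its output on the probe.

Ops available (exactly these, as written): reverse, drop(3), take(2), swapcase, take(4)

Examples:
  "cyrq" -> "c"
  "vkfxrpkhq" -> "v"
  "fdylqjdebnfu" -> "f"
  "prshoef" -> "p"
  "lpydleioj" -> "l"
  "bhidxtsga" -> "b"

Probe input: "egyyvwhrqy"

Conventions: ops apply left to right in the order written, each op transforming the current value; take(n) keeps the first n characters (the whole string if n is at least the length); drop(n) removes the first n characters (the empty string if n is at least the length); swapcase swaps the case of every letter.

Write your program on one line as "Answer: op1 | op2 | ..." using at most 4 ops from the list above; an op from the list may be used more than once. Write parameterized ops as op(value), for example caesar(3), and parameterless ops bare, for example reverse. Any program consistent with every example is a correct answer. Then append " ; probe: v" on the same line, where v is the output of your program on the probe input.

take(4) | reverse | drop(3) ; probe: "e"

Check, running the answer program on each example:
  "cyrq" -> "cyrq" -> "qryc" -> "c"
  "vkfxrpkhq" -> "vkfx" -> "xfkv" -> "v"
  "fdylqjdebnfu" -> "fdyl" -> "lydf" -> "f"
  "prshoef" -> "prsh" -> "hsrp" -> "p"
  "lpydleioj" -> "lpyd" -> "dypl" -> "l"
  "bhidxtsga" -> "bhid" -> "dihb" -> "b"
  probe: "egyyvwhrqy" -> "egyy" -> "yyge" -> "e"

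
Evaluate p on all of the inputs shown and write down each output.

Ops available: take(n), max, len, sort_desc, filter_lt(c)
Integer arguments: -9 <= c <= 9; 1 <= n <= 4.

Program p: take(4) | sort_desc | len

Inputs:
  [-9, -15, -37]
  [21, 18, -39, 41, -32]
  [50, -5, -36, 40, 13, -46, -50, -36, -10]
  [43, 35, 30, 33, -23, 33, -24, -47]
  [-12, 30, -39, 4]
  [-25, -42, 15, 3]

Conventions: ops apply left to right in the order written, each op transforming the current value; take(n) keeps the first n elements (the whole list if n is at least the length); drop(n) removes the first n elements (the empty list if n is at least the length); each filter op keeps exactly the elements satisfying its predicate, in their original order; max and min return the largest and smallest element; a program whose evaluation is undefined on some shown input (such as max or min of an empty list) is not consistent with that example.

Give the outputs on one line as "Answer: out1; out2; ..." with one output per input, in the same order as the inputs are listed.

Execution, op by op:
  [-9, -15, -37] -> [-9, -15, -37] -> [-9, -15, -37] -> 3
  [21, 18, -39, 41, -32] -> [21, 18, -39, 41] -> [41, 21, 18, -39] -> 4
  [50, -5, -36, 40, 13, -46, -50, -36, -10] -> [50, -5, -36, 40] -> [50, 40, -5, -36] -> 4
  [43, 35, 30, 33, -23, 33, -24, -47] -> [43, 35, 30, 33] -> [43, 35, 33, 30] -> 4
  [-12, 30, -39, 4] -> [-12, 30, -39, 4] -> [30, 4, -12, -39] -> 4
  [-25, -42, 15, 3] -> [-25, -42, 15, 3] -> [15, 3, -25, -42] -> 4

3; 4; 4; 4; 4; 4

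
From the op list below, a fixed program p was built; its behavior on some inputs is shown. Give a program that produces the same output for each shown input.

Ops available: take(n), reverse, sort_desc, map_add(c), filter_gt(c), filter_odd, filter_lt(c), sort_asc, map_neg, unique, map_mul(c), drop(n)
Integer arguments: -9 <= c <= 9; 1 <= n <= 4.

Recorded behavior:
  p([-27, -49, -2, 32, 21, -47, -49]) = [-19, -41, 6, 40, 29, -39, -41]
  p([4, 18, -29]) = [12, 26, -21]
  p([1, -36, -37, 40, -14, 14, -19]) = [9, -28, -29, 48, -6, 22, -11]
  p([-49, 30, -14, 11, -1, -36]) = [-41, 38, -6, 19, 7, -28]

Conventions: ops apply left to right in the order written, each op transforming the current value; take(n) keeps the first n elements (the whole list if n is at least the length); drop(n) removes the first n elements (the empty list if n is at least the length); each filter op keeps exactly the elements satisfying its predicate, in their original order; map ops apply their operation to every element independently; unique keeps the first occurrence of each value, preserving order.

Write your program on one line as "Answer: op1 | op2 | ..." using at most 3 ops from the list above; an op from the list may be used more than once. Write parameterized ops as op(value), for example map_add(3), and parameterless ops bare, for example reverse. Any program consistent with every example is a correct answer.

map_neg | map_add(-8) | map_neg

Check, running the answer program on each example:
  [-27, -49, -2, 32, 21, -47, -49] -> [27, 49, 2, -32, -21, 47, 49] -> [19, 41, -6, -40, -29, 39, 41] -> [-19, -41, 6, 40, 29, -39, -41]
  [4, 18, -29] -> [-4, -18, 29] -> [-12, -26, 21] -> [12, 26, -21]
  [1, -36, -37, 40, -14, 14, -19] -> [-1, 36, 37, -40, 14, -14, 19] -> [-9, 28, 29, -48, 6, -22, 11] -> [9, -28, -29, 48, -6, 22, -11]
  [-49, 30, -14, 11, -1, -36] -> [49, -30, 14, -11, 1, 36] -> [41, -38, 6, -19, -7, 28] -> [-41, 38, -6, 19, 7, -28]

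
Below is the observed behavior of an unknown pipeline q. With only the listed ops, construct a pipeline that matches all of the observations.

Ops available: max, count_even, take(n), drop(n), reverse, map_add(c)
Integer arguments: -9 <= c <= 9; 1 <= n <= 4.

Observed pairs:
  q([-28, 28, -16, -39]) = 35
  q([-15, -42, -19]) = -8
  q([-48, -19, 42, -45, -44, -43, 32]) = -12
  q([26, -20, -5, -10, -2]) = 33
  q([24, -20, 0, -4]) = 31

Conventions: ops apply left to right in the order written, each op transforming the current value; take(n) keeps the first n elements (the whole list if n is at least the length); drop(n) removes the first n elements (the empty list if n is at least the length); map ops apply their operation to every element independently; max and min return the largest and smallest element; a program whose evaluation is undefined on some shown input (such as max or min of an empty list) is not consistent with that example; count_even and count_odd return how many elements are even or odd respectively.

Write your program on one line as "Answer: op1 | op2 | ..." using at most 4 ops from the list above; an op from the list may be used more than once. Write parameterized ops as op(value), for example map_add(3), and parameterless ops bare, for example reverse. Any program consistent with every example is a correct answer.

take(4) | map_add(7) | take(2) | max

Check, running the answer program on each example:
  [-28, 28, -16, -39] -> [-28, 28, -16, -39] -> [-21, 35, -9, -32] -> [-21, 35] -> 35
  [-15, -42, -19] -> [-15, -42, -19] -> [-8, -35, -12] -> [-8, -35] -> -8
  [-48, -19, 42, -45, -44, -43, 32] -> [-48, -19, 42, -45] -> [-41, -12, 49, -38] -> [-41, -12] -> -12
  [26, -20, -5, -10, -2] -> [26, -20, -5, -10] -> [33, -13, 2, -3] -> [33, -13] -> 33
  [24, -20, 0, -4] -> [24, -20, 0, -4] -> [31, -13, 7, 3] -> [31, -13] -> 31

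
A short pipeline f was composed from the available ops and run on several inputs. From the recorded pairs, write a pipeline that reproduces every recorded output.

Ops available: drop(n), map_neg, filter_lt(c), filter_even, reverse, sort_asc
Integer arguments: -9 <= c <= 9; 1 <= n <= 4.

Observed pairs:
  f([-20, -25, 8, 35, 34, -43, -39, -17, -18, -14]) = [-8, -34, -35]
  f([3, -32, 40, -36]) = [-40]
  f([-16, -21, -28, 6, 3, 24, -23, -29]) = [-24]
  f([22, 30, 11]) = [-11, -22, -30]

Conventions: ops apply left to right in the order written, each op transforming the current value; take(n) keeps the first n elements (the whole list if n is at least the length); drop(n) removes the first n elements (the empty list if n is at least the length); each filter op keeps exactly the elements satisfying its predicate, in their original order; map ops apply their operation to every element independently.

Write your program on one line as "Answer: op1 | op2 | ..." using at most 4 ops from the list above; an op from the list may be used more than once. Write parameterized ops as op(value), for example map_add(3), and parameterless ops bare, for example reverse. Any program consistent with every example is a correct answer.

sort_asc | map_neg | filter_lt(-7)

Check, running the answer program on each example:
  [-20, -25, 8, 35, 34, -43, -39, -17, -18, -14] -> [-43, -39, -25, -20, -18, -17, -14, 8, 34, 35] -> [43, 39, 25, 20, 18, 17, 14, -8, -34, -35] -> [-8, -34, -35]
  [3, -32, 40, -36] -> [-36, -32, 3, 40] -> [36, 32, -3, -40] -> [-40]
  [-16, -21, -28, 6, 3, 24, -23, -29] -> [-29, -28, -23, -21, -16, 3, 6, 24] -> [29, 28, 23, 21, 16, -3, -6, -24] -> [-24]
  [22, 30, 11] -> [11, 22, 30] -> [-11, -22, -30] -> [-11, -22, -30]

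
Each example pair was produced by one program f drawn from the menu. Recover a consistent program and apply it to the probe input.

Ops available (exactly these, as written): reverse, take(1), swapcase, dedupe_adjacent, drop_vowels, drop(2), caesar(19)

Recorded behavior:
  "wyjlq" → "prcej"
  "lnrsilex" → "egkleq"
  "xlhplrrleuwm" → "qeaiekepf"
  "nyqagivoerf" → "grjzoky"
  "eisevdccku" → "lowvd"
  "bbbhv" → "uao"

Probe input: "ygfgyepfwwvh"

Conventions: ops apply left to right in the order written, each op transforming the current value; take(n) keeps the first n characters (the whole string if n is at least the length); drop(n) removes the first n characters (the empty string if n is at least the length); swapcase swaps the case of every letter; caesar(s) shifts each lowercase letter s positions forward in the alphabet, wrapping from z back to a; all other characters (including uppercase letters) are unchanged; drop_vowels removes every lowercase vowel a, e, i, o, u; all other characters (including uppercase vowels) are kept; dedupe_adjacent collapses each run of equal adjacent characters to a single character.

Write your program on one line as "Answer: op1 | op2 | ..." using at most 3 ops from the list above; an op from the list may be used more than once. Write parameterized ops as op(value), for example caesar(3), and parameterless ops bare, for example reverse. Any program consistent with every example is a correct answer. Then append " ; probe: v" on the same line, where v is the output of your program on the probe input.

drop_vowels | dedupe_adjacent | caesar(19) ; probe: "rzyzriypoa"

Check, running the answer program on each example:
  "wyjlq" -> "wyjlq" -> "wyjlq" -> "prcej"
  "lnrsilex" -> "lnrslx" -> "lnrslx" -> "egkleq"
  "xlhplrrleuwm" -> "xlhplrrlwm" -> "xlhplrlwm" -> "qeaiekepf"
  "nyqagivoerf" -> "nyqgvrf" -> "nyqgvrf" -> "grjzoky"
  "eisevdccku" -> "svdcck" -> "svdck" -> "lowvd"
  "bbbhv" -> "bbbhv" -> "bhv" -> "uao"
  probe: "ygfgyepfwwvh" -> "ygfgypfwwvh" -> "ygfgypfwvh" -> "rzyzriypoa"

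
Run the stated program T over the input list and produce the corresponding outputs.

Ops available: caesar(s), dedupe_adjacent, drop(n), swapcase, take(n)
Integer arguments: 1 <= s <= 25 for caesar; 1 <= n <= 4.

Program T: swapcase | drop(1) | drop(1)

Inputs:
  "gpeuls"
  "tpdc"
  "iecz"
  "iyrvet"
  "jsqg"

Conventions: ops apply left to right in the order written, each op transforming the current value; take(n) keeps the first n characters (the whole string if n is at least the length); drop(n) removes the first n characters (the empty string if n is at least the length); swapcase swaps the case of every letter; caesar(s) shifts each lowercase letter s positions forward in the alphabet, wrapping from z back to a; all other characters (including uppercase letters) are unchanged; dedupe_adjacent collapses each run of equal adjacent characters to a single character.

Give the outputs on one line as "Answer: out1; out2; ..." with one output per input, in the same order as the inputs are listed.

Execution, op by op:
  "gpeuls" -> "GPEULS" -> "PEULS" -> "EULS"
  "tpdc" -> "TPDC" -> "PDC" -> "DC"
  "iecz" -> "IECZ" -> "ECZ" -> "CZ"
  "iyrvet" -> "IYRVET" -> "YRVET" -> "RVET"
  "jsqg" -> "JSQG" -> "SQG" -> "QG"

"EULS"; "DC"; "CZ"; "RVET"; "QG"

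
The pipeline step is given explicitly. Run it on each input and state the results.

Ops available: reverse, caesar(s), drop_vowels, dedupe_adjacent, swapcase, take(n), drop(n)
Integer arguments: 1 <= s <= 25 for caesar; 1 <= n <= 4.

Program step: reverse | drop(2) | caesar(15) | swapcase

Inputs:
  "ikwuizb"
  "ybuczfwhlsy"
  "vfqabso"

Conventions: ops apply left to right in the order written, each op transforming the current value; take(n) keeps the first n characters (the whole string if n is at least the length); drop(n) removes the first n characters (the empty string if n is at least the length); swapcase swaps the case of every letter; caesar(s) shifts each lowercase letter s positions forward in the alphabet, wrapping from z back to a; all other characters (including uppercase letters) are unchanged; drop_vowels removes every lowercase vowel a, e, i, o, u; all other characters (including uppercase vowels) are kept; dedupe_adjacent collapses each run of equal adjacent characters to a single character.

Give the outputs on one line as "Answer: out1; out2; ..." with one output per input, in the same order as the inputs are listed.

Execution, op by op:
  "ikwuizb" -> "bziuwki" -> "iuwki" -> "xjlzx" -> "XJLZX"
  "ybuczfwhlsy" -> "yslhwfzcuby" -> "lhwfzcuby" -> "awluorjqn" -> "AWLUORJQN"
  "vfqabso" -> "osbaqfv" -> "baqfv" -> "qpfuk" -> "QPFUK"

"XJLZX"; "AWLUORJQN"; "QPFUK"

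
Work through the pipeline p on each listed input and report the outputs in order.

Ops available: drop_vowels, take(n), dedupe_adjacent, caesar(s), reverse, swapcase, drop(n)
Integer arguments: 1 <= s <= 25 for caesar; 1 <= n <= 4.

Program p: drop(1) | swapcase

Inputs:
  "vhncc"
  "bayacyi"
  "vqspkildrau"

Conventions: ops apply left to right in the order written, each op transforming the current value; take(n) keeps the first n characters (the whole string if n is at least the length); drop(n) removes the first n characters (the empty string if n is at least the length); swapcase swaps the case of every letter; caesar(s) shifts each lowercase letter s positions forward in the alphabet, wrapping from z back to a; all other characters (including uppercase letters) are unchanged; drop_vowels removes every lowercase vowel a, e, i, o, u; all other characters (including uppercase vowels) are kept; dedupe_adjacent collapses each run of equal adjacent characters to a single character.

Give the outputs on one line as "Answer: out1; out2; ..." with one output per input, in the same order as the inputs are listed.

Execution, op by op:
  "vhncc" -> "hncc" -> "HNCC"
  "bayacyi" -> "ayacyi" -> "AYACYI"
  "vqspkildrau" -> "qspkildrau" -> "QSPKILDRAU"

"HNCC"; "AYACYI"; "QSPKILDRAU"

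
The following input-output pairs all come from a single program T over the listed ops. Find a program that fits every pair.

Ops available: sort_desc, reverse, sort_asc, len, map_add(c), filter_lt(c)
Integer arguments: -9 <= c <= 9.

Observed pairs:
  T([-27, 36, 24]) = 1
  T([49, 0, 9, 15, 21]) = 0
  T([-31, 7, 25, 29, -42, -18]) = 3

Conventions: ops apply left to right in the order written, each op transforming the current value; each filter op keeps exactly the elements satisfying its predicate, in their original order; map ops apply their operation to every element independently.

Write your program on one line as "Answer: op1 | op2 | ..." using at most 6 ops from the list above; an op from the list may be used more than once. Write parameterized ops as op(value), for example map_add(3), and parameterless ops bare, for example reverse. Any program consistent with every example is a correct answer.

filter_lt(-4) | map_add(-4) | map_add(-7) | map_add(-8) | sort_asc | len

Check, running the answer program on each example:
  [-27, 36, 24] -> [-27] -> [-31] -> [-38] -> [-46] -> [-46] -> 1
  [49, 0, 9, 15, 21] -> [] -> [] -> [] -> [] -> [] -> 0
  [-31, 7, 25, 29, -42, -18] -> [-31, -42, -18] -> [-35, -46, -22] -> [-42, -53, -29] -> [-50, -61, -37] -> [-61, -50, -37] -> 3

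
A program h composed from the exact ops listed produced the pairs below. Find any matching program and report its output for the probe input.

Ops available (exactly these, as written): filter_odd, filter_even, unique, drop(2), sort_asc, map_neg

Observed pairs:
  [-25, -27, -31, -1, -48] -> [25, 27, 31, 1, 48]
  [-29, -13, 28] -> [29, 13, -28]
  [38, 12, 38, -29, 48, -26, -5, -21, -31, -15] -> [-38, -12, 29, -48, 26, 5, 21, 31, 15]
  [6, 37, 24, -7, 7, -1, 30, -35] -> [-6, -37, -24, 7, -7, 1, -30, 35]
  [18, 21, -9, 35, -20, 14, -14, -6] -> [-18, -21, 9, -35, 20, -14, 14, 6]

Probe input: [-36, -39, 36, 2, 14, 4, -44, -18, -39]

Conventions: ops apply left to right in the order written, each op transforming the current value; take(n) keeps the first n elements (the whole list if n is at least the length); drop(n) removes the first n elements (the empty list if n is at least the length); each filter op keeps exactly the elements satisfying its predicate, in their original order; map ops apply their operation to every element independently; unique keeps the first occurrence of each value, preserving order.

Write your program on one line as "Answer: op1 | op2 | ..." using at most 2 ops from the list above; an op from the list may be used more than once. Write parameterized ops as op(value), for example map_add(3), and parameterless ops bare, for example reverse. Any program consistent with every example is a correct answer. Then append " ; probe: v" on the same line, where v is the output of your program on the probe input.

map_neg | unique ; probe: [36, 39, -36, -2, -14, -4, 44, 18]

Check, running the answer program on each example:
  [-25, -27, -31, -1, -48] -> [25, 27, 31, 1, 48] -> [25, 27, 31, 1, 48]
  [-29, -13, 28] -> [29, 13, -28] -> [29, 13, -28]
  [38, 12, 38, -29, 48, -26, -5, -21, -31, -15] -> [-38, -12, -38, 29, -48, 26, 5, 21, 31, 15] -> [-38, -12, 29, -48, 26, 5, 21, 31, 15]
  [6, 37, 24, -7, 7, -1, 30, -35] -> [-6, -37, -24, 7, -7, 1, -30, 35] -> [-6, -37, -24, 7, -7, 1, -30, 35]
  [18, 21, -9, 35, -20, 14, -14, -6] -> [-18, -21, 9, -35, 20, -14, 14, 6] -> [-18, -21, 9, -35, 20, -14, 14, 6]
  probe: [-36, -39, 36, 2, 14, 4, -44, -18, -39] -> [36, 39, -36, -2, -14, -4, 44, 18, 39] -> [36, 39, -36, -2, -14, -4, 44, 18]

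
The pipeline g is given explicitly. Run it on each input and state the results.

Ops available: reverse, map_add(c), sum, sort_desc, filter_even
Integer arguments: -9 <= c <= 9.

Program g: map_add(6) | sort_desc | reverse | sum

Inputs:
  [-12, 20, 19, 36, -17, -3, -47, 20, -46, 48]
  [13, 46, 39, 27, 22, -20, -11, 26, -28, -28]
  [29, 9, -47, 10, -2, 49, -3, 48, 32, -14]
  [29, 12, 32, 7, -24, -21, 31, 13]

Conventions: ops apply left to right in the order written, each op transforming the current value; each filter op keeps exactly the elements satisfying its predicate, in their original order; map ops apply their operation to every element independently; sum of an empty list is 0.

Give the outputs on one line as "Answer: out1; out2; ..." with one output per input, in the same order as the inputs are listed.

Execution, op by op:
  [-12, 20, 19, 36, -17, -3, -47, 20, -46, 48] -> [-6, 26, 25, 42, -11, 3, -41, 26, -40, 54] -> [54, 42, 26, 26, 25, 3, -6, -11, -40, -41] -> [-41, -40, -11, -6, 3, 25, 26, 26, 42, 54] -> 78
  [13, 46, 39, 27, 22, -20, -11, 26, -28, -28] -> [19, 52, 45, 33, 28, -14, -5, 32, -22, -22] -> [52, 45, 33, 32, 28, 19, -5, -14, -22, -22] -> [-22, -22, -14, -5, 19, 28, 32, 33, 45, 52] -> 146
  [29, 9, -47, 10, -2, 49, -3, 48, 32, -14] -> [35, 15, -41, 16, 4, 55, 3, 54, 38, -8] -> [55, 54, 38, 35, 16, 15, 4, 3, -8, -41] -> [-41, -8, 3, 4, 15, 16, 35, 38, 54, 55] -> 171
  [29, 12, 32, 7, -24, -21, 31, 13] -> [35, 18, 38, 13, -18, -15, 37, 19] -> [38, 37, 35, 19, 18, 13, -15, -18] -> [-18, -15, 13, 18, 19, 35, 37, 38] -> 127

78; 146; 171; 127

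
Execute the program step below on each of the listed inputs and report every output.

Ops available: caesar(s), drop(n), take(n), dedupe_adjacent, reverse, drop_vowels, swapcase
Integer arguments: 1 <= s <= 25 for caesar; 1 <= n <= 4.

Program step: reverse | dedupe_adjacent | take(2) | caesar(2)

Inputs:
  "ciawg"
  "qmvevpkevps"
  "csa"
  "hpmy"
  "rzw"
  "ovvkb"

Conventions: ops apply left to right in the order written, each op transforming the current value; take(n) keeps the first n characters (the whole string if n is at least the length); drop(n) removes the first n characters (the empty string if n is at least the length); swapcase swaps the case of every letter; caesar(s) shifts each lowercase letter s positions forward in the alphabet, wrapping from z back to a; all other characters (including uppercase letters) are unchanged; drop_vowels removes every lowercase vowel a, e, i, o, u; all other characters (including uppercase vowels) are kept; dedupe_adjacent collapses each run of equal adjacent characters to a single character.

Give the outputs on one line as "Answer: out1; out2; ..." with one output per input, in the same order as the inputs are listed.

"iy"; "ur"; "cu"; "ao"; "yb"; "dm"

Execution, op by op:
  "ciawg" -> "gwaic" -> "gwaic" -> "gw" -> "iy"
  "qmvevpkevps" -> "spvekpvevmq" -> "spvekpvevmq" -> "sp" -> "ur"
  "csa" -> "asc" -> "asc" -> "as" -> "cu"
  "hpmy" -> "ymph" -> "ymph" -> "ym" -> "ao"
  "rzw" -> "wzr" -> "wzr" -> "wz" -> "yb"
  "ovvkb" -> "bkvvo" -> "bkvo" -> "bk" -> "dm"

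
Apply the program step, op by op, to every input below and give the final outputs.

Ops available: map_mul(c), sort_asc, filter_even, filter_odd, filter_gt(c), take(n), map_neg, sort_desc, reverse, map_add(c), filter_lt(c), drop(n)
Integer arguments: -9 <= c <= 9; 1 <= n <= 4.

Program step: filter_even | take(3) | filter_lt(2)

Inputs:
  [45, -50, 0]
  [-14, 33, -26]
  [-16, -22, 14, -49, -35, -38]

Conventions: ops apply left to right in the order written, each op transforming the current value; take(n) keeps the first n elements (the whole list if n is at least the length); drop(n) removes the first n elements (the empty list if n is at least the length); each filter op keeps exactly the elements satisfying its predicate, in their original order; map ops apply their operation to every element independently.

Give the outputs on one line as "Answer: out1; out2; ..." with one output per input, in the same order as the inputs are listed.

[-50, 0]; [-14, -26]; [-16, -22]

Execution, op by op:
  [45, -50, 0] -> [-50, 0] -> [-50, 0] -> [-50, 0]
  [-14, 33, -26] -> [-14, -26] -> [-14, -26] -> [-14, -26]
  [-16, -22, 14, -49, -35, -38] -> [-16, -22, 14, -38] -> [-16, -22, 14] -> [-16, -22]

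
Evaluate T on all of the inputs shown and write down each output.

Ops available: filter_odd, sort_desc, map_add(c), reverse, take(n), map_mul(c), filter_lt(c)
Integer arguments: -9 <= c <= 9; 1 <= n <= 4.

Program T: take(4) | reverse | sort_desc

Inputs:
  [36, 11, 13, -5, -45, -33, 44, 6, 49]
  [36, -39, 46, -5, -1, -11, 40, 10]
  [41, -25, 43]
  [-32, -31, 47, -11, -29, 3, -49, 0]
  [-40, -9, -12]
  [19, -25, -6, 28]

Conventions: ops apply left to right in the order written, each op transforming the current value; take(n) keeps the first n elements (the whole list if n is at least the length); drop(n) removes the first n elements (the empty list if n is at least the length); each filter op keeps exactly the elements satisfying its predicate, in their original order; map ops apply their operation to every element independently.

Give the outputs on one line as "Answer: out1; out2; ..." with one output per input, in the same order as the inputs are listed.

Execution, op by op:
  [36, 11, 13, -5, -45, -33, 44, 6, 49] -> [36, 11, 13, -5] -> [-5, 13, 11, 36] -> [36, 13, 11, -5]
  [36, -39, 46, -5, -1, -11, 40, 10] -> [36, -39, 46, -5] -> [-5, 46, -39, 36] -> [46, 36, -5, -39]
  [41, -25, 43] -> [41, -25, 43] -> [43, -25, 41] -> [43, 41, -25]
  [-32, -31, 47, -11, -29, 3, -49, 0] -> [-32, -31, 47, -11] -> [-11, 47, -31, -32] -> [47, -11, -31, -32]
  [-40, -9, -12] -> [-40, -9, -12] -> [-12, -9, -40] -> [-9, -12, -40]
  [19, -25, -6, 28] -> [19, -25, -6, 28] -> [28, -6, -25, 19] -> [28, 19, -6, -25]

[36, 13, 11, -5]; [46, 36, -5, -39]; [43, 41, -25]; [47, -11, -31, -32]; [-9, -12, -40]; [28, 19, -6, -25]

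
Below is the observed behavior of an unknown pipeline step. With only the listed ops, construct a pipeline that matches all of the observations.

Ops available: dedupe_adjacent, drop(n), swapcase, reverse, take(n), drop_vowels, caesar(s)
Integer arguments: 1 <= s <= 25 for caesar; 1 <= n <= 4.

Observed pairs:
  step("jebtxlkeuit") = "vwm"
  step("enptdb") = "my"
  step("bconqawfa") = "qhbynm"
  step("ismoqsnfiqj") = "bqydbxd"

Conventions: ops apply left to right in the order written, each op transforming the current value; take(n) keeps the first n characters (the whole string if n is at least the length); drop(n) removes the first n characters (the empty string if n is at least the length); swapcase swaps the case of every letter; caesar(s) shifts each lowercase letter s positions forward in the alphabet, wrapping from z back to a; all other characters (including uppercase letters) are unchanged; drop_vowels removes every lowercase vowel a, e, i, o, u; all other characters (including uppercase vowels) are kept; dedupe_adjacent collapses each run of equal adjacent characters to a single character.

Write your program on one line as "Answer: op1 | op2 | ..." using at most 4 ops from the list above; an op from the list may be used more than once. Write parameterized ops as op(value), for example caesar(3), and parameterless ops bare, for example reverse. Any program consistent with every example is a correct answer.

drop_vowels | caesar(11) | drop_vowels | reverse

Check, running the answer program on each example:
  "jebtxlkeuit" -> "jbtxlkt" -> "umeiwve" -> "mwv" -> "vwm"
  "enptdb" -> "nptdb" -> "yaeom" -> "ym" -> "my"
  "bconqawfa" -> "bcnqwf" -> "mnybhq" -> "mnybhq" -> "qhbynm"
  "ismoqsnfiqj" -> "smqsnfqj" -> "dxbdyqbu" -> "dxbdyqb" -> "bqydbxd"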